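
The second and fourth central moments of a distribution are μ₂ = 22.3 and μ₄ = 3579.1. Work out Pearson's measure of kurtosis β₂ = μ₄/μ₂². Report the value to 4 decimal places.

7.1972

μ₂² = 22.3² = 497.29000
μ₄/μ₂² = 3579.1 / 497.29000 = 7.19721
β₂ ≈ 7.1972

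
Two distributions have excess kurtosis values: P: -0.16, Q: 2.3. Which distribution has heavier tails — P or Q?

Higher excess kurtosis ⇒ heavier tails relative to the normal distribution.
-0.16 vs 2.3: the larger is 2.3, so Q has heavier tails. (Q is leptokurtic — heavier-than-normal tails; the other is platykurtic.)

Q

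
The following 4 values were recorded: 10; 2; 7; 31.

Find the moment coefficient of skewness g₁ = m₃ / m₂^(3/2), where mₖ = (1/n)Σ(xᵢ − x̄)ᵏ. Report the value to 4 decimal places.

x̄ = (10 + 2 + 7 + 31) / 4 = 12.5000
deviations (xᵢ − x̄): -2.5000, -10.5000, -5.5000, 18.5000
Σ(xᵢ − x̄)² = 489.0000 ⇒ m₂ = 489.0000/4 = 122.25000
Σ(xᵢ − x̄)³ = 4992.0000 ⇒ m₃ = 4992.0000/4 = 1248.00000
m₂^(3/2) = 122.25000^(1.5) = 1351.67818
g₁ = m₃ / m₂^(3/2) = 1248.00000 / 1351.67818 ≈ 0.9233

0.9233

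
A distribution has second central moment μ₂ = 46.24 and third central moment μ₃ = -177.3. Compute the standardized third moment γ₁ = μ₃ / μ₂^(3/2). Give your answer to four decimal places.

σ = √μ₂ = √46.24 = 6.80000
σ³ = μ₂^(3/2) = 314.43200
γ₁ = μ₃/σ³ = -177.3 / 314.43200 ≈ -0.5639

-0.5639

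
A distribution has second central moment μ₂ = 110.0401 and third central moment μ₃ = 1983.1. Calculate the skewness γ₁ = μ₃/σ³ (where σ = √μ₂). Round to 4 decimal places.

1.7180

σ = √μ₂ = √110.0401 = 10.49000
σ³ = μ₂^(3/2) = 1154.32065
γ₁ = μ₃/σ³ = 1983.1 / 1154.32065 ≈ 1.7180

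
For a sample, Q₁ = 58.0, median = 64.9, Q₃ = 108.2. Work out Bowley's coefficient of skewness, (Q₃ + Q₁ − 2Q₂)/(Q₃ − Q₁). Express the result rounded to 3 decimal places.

numerator: Q₃ + Q₁ − 2Q₂ = 108.2 + 58.0 − 2×64.9 = 36.4000
denominator: Q₃ − Q₁ = 108.2 − 58.0 = 50.2000
Bowley skewness = 36.4000 / 50.2000 ≈ 0.725

0.725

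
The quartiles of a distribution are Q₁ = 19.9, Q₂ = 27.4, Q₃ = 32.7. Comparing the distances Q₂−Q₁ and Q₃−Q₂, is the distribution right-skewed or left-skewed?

Q₂ − Q₁ = 7.5;  Q₃ − Q₂ = 5.3
Q₂ − Q₁ > Q₃ − Q₂ ⇒ the lower half is more spread out ⇒ left-skewed.

left-skewed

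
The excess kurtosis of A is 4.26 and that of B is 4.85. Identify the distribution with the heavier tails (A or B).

Higher excess kurtosis ⇒ heavier tails relative to the normal distribution.
4.26 vs 4.85: the larger is 4.85, so B has heavier tails.

B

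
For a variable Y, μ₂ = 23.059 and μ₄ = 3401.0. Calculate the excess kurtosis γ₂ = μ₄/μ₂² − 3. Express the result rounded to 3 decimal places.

μ₂² = 23.059² = 531.71748
μ₄/μ₂² = 3401.0 / 531.71748 = 6.39625
γ₂ = 6.39625 − 3 ≈ 3.396

3.396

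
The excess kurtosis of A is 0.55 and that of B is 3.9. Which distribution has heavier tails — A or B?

Higher excess kurtosis ⇒ heavier tails relative to the normal distribution.
0.55 vs 3.9: the larger is 3.9, so B has heavier tails.

B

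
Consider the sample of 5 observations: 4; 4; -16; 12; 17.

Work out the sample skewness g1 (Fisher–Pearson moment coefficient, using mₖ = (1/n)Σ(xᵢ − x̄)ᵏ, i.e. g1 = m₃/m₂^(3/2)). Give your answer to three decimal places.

x̄ = (4 + 4 - 16 + 12 + 17) / 5 = 4.2000
deviations (xᵢ − x̄): -0.2000, -0.2000, -20.2000, 7.8000, 12.8000
Σ(xᵢ − x̄)² = 632.8000 ⇒ m₂ = 632.8000/5 = 126.56000
Σ(xᵢ − x̄)³ = -5670.7200 ⇒ m₃ = -5670.7200/5 = -1134.14400
m₂^(3/2) = 126.56000^(1.5) = 1423.78594
g1 = m₃ / m₂^(3/2) = -1134.14400 / 1423.78594 ≈ -0.797

-0.797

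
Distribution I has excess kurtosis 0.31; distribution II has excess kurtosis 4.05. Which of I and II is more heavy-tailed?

II

Higher excess kurtosis ⇒ heavier tails relative to the normal distribution.
0.31 vs 4.05: the larger is 4.05, so II has heavier tails.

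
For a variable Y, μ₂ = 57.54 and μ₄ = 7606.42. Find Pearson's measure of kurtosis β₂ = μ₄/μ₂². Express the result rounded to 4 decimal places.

2.2974

μ₂² = 57.54² = 3310.85160
μ₄/μ₂² = 7606.42 / 3310.85160 = 2.29742
β₂ ≈ 2.2974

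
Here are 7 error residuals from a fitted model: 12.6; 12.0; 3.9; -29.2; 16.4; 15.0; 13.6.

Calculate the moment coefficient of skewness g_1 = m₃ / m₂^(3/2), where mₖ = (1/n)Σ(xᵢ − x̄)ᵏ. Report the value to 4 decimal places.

-1.8036

x̄ = (12.6 + 12.0 + 3.9 - 29.2 + 16.4 + 15.0 + 13.6) / 7 = 6.3286
deviations (xᵢ − x̄): 6.2714, 5.6714, -2.4286, -35.5286, 10.0714, 8.6714, 7.2714
Σ(xᵢ − x̄)² = 1569.1743 ⇒ m₂ = 1569.1743/7 = 224.16776
Σ(xᵢ − x̄)³ = -42374.1388 ⇒ m₃ = -42374.1388/7 = -6053.44840
m₂^(3/2) = 224.16776^(1.5) = 3356.29182
g_1 = m₃ / m₂^(3/2) = -6053.44840 / 3356.29182 ≈ -1.8036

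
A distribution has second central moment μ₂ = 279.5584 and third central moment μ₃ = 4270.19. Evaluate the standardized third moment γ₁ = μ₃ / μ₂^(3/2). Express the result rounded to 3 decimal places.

σ = √μ₂ = √279.5584 = 16.72000
σ³ = μ₂^(3/2) = 4674.21645
γ₁ = μ₃/σ³ = 4270.19 / 4674.21645 ≈ 0.914

0.914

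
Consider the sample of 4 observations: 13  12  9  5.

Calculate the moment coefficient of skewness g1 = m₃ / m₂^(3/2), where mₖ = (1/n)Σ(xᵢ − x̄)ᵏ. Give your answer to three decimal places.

x̄ = (13 + 12 + 9 + 5) / 4 = 9.7500
deviations (xᵢ − x̄): 3.2500, 2.2500, -0.7500, -4.7500
Σ(xᵢ − x̄)² = 38.7500 ⇒ m₂ = 38.7500/4 = 9.68750
Σ(xᵢ − x̄)³ = -61.8750 ⇒ m₃ = -61.8750/4 = -15.46875
m₂^(3/2) = 9.68750^(1.5) = 30.15210
g1 = m₃ / m₂^(3/2) = -15.46875 / 30.15210 ≈ -0.513

-0.513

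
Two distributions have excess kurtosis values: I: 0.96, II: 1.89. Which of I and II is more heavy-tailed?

II

Higher excess kurtosis ⇒ heavier tails relative to the normal distribution.
0.96 vs 1.89: the larger is 1.89, so II has heavier tails.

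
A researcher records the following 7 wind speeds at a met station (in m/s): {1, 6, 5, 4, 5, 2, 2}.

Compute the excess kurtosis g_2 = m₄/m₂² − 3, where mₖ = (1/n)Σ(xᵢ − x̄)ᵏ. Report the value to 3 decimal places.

-1.529

x̄ = 3.5714
Σ(xᵢ − x̄)² = 21.7143 ⇒ m₂ = 3.10204
Σ(xᵢ − x̄)⁴ = 99.0671 ⇒ m₄ = 14.15244
m₂² = 9.62266
g_2 = m₄/m₂² − 3 = 1.47074 − 3 ≈ -1.529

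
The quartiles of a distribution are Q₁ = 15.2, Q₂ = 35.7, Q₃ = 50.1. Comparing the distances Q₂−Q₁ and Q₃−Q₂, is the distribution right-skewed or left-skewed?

Q₂ − Q₁ = 20.5;  Q₃ − Q₂ = 14.4
Q₂ − Q₁ > Q₃ − Q₂ ⇒ the lower half is more spread out ⇒ left-skewed.

left-skewed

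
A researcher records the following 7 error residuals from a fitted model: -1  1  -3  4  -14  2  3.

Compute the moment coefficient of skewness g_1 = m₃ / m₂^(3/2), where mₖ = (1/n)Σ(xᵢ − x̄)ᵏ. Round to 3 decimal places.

x̄ = (-1 + 1 - 3 + 4 - 14 + 2 + 3) / 7 = -1.1429
deviations (xᵢ − x̄): 0.1429, 2.1429, -1.8571, 5.1429, -12.8571, 3.1429, 4.1429
Σ(xᵢ − x̄)² = 226.8571 ⇒ m₂ = 226.8571/7 = 32.40816
Σ(xᵢ − x̄)³ = -1883.7551 ⇒ m₃ = -1883.7551/7 = -269.10787
m₂^(3/2) = 32.40816^(1.5) = 184.49374
g_1 = m₃ / m₂^(3/2) = -269.10787 / 184.49374 ≈ -1.459

-1.459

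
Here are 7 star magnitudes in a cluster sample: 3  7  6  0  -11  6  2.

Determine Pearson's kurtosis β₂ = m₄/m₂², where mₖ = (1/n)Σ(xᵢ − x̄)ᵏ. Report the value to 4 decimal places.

3.7602

x̄ = 1.8571
Σ(xᵢ − x̄)² = 230.8571 ⇒ m₂ = 32.97959
Σ(xᵢ − x̄)⁴ = 28628.4198 ⇒ m₄ = 4089.77426
m₂² = 1087.65348
β₂ = m₄/m₂² = 4089.77426 / 1087.65348 ≈ 3.7602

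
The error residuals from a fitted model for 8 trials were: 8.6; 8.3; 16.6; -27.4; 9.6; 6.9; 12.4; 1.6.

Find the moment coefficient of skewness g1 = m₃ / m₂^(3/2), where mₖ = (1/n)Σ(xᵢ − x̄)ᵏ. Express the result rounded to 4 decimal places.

x̄ = (8.6 + 8.3 + 16.6 - 27.4 + 9.6 + 6.9 + 12.4 + 1.6) / 8 = 4.5750
deviations (xᵢ − x̄): 4.0250, 3.7250, 12.0250, -31.9750, 5.0250, 2.3250, 7.8250, -2.9750
Σ(xᵢ − x̄)² = 1297.8150 ⇒ m₂ = 1297.8150/8 = 162.22688
Σ(xᵢ − x̄)³ = -30243.2917 ⇒ m₃ = -30243.2917/8 = -3780.41147
m₂^(3/2) = 162.22688^(1.5) = 2066.25636
g1 = m₃ / m₂^(3/2) = -3780.41147 / 2066.25636 ≈ -1.8296

-1.8296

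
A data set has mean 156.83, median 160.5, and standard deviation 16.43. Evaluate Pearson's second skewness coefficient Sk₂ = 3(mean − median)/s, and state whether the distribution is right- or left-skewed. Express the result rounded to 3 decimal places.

-0.670, left-skewed

Sk₂ = 3(156.83 − 160.5) / 16.43 = 3 × -3.6700 / 16.43
    = -11.0100 / 16.43 ≈ -0.670
Sk₂ < 0 ⇒ mean < median ⇒ left-skewed (negative skew).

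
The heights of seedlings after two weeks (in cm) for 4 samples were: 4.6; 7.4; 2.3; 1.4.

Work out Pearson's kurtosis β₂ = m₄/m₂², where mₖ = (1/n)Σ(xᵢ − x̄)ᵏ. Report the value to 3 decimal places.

1.668

x̄ = 3.9250
Σ(xᵢ − x̄)² = 21.5475 ⇒ m₂ = 5.38688
Σ(xᵢ − x̄)⁴ = 193.6498 ⇒ m₄ = 48.41245
m₂² = 29.01842
β₂ = m₄/m₂² = 48.41245 / 29.01842 ≈ 1.668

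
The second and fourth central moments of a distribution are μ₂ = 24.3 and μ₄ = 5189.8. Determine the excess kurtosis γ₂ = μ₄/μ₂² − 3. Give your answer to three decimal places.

μ₂² = 24.3² = 590.49000
μ₄/μ₂² = 5189.8 / 590.49000 = 8.78897
γ₂ = 8.78897 − 3 ≈ 5.789

5.789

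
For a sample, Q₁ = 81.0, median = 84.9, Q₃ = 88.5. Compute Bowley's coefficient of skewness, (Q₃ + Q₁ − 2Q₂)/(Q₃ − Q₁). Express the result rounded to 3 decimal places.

-0.040

numerator: Q₃ + Q₁ − 2Q₂ = 88.5 + 81.0 − 2×84.9 = -0.3000
denominator: Q₃ − Q₁ = 88.5 − 81.0 = 7.5000
Bowley skewness = -0.3000 / 7.5000 ≈ -0.040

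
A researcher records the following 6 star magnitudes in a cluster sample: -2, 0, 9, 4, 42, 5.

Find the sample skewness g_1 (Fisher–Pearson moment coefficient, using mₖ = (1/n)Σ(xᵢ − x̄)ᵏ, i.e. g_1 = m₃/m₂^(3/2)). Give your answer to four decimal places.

1.5681

x̄ = (-2 + 0 + 9 + 4 + 42 + 5) / 6 = 9.6667
deviations (xᵢ − x̄): -11.6667, -9.6667, -0.6667, -5.6667, 32.3333, -4.6667
Σ(xᵢ − x̄)² = 1329.3333 ⇒ m₂ = 1329.3333/6 = 221.55556
Σ(xᵢ − x̄)³ = 31027.5556 ⇒ m₃ = 31027.5556/6 = 5171.25926
m₂^(3/2) = 221.55556^(1.5) = 3297.79737
g_1 = m₃ / m₂^(3/2) = 5171.25926 / 3297.79737 ≈ 1.5681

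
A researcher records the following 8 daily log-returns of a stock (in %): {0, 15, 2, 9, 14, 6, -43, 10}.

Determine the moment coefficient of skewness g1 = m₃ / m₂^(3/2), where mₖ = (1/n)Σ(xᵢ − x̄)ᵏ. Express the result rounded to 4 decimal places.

x̄ = (0 + 15 + 2 + 9 + 14 + 6 - 43 + 10) / 8 = 1.6250
deviations (xᵢ − x̄): -1.6250, 13.3750, 0.3750, 7.3750, 12.3750, 4.3750, -44.6250, 8.3750
Σ(xᵢ − x̄)² = 2469.8750 ⇒ m₂ = 2469.8750/8 = 308.73438
Σ(xᵢ − x̄)³ = -83509.9688 ⇒ m₃ = -83509.9688/8 = -10438.74609
m₂^(3/2) = 308.73438^(1.5) = 5424.72193
g1 = m₃ / m₂^(3/2) = -10438.74609 / 5424.72193 ≈ -1.9243

-1.9243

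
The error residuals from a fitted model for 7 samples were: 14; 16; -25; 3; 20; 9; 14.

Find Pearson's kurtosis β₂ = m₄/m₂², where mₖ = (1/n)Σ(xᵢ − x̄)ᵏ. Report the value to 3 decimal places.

4.060

x̄ = 7.2857
Σ(xᵢ − x̄)² = 1391.4286 ⇒ m₂ = 198.77551
Σ(xᵢ − x̄)⁴ = 1122838.7988 ⇒ m₄ = 160405.54269
m₂² = 39511.70346
β₂ = m₄/m₂² = 160405.54269 / 39511.70346 ≈ 4.060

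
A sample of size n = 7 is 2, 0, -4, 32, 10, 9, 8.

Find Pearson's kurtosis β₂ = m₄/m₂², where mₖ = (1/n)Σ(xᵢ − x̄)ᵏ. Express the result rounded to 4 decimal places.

x̄ = 8.1429
Σ(xᵢ − x̄)² = 824.8571 ⇒ m₂ = 117.83673
Σ(xᵢ − x̄)⁴ = 351520.8688 ⇒ m₄ = 50217.26697
m₂² = 13885.49604
β₂ = m₄/m₂² = 50217.26697 / 13885.49604 ≈ 3.6165

3.6165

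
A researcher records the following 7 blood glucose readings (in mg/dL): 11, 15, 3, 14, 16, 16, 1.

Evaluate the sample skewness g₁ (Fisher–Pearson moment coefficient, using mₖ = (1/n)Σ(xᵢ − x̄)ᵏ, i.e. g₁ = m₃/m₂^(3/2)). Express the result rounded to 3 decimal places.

x̄ = (11 + 15 + 3 + 14 + 16 + 16 + 1) / 7 = 10.8571
deviations (xᵢ − x̄): 0.1429, 4.1429, -7.8571, 3.1429, 5.1429, 5.1429, -9.8571
Σ(xᵢ − x̄)² = 238.8571 ⇒ m₂ = 238.8571/7 = 34.12245
Σ(xᵢ − x̄)³ = -1068.6122 ⇒ m₃ = -1068.6122/7 = -152.65889
m₂^(3/2) = 34.12245^(1.5) = 199.32432
g₁ = m₃ / m₂^(3/2) = -152.65889 / 199.32432 ≈ -0.766

-0.766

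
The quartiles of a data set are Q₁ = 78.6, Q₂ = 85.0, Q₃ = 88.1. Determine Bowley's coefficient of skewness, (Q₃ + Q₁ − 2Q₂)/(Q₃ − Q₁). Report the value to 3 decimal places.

-0.347

numerator: Q₃ + Q₁ − 2Q₂ = 88.1 + 78.6 − 2×85.0 = -3.3000
denominator: Q₃ − Q₁ = 88.1 − 78.6 = 9.5000
Bowley skewness = -3.3000 / 9.5000 ≈ -0.347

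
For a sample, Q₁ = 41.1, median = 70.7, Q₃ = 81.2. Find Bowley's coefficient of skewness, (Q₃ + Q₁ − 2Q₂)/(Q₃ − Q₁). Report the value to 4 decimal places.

numerator: Q₃ + Q₁ − 2Q₂ = 81.2 + 41.1 − 2×70.7 = -19.1000
denominator: Q₃ − Q₁ = 81.2 − 41.1 = 40.1000
Bowley skewness = -19.1000 / 40.1000 ≈ -0.4763

-0.4763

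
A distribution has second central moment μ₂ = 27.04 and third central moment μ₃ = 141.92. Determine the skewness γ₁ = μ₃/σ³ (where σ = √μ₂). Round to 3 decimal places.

σ = √μ₂ = √27.04 = 5.20000
σ³ = μ₂^(3/2) = 140.60800
γ₁ = μ₃/σ³ = 141.92 / 140.60800 ≈ 1.009

1.009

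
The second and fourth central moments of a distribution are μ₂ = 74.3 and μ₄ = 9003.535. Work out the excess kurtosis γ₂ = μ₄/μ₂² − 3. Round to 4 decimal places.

μ₂² = 74.3² = 5520.49000
μ₄/μ₂² = 9003.535 / 5520.49000 = 1.63093
γ₂ = 1.63093 − 3 ≈ -1.3691

-1.3691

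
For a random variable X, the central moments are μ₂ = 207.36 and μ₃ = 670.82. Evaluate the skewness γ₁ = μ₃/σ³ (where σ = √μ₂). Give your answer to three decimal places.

σ = √μ₂ = √207.36 = 14.40000
σ³ = μ₂^(3/2) = 2985.98400
γ₁ = μ₃/σ³ = 670.82 / 2985.98400 ≈ 0.225

0.225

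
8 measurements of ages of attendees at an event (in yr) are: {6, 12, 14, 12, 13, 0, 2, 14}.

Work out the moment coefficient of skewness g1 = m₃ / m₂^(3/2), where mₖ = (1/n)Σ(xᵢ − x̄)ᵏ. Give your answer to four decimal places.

x̄ = (6 + 12 + 14 + 12 + 13 + 0 + 2 + 14) / 8 = 9.1250
deviations (xᵢ − x̄): -3.1250, 2.8750, 4.8750, 2.8750, 3.8750, -9.1250, -7.1250, 4.8750
Σ(xᵢ − x̄)² = 222.8750 ⇒ m₂ = 222.8750/8 = 27.85938
Σ(xᵢ − x̄)³ = -814.5938 ⇒ m₃ = -814.5938/8 = -101.82422
m₂^(3/2) = 27.85938^(1.5) = 147.04730
g1 = m₃ / m₂^(3/2) = -101.82422 / 147.04730 ≈ -0.6925

-0.6925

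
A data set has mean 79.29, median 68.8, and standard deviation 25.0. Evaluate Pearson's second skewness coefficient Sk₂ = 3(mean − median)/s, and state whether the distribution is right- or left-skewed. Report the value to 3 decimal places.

Sk₂ = 3(79.29 − 68.8) / 25.0 = 3 × 10.4900 / 25.0
    = 31.4700 / 25.0 ≈ 1.259
Sk₂ > 0 ⇒ mean > median ⇒ right-skewed (positive skew).

1.259, right-skewed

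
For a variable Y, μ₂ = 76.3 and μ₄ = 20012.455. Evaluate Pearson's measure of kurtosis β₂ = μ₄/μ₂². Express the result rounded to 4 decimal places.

μ₂² = 76.3² = 5821.69000
μ₄/μ₂² = 20012.455 / 5821.69000 = 3.43757
β₂ ≈ 3.4376

3.4376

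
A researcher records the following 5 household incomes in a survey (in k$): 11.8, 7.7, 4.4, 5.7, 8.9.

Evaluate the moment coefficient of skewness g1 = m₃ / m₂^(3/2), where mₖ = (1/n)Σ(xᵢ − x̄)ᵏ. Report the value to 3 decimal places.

x̄ = (11.8 + 7.7 + 4.4 + 5.7 + 8.9) / 5 = 7.7000
deviations (xᵢ − x̄): 4.1000, 0.0000, -3.3000, -2.0000, 1.2000
Σ(xᵢ − x̄)² = 33.1400 ⇒ m₂ = 33.1400/5 = 6.62800
Σ(xᵢ − x̄)³ = 26.7120 ⇒ m₃ = 26.7120/5 = 5.34240
m₂^(3/2) = 6.62800^(1.5) = 17.06372
g1 = m₃ / m₂^(3/2) = 5.34240 / 17.06372 ≈ 0.313

0.313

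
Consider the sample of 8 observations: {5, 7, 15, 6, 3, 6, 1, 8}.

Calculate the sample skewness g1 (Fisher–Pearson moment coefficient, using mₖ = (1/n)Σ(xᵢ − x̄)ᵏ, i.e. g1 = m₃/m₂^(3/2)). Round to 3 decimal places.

0.969

x̄ = (5 + 7 + 15 + 6 + 3 + 6 + 1 + 8) / 8 = 6.3750
deviations (xᵢ − x̄): -1.3750, 0.6250, 8.6250, -0.3750, -3.3750, -0.3750, -5.3750, 1.6250
Σ(xᵢ − x̄)² = 119.8750 ⇒ m₂ = 119.8750/8 = 14.98438
Σ(xᵢ − x̄)³ = 449.7188 ⇒ m₃ = 449.7188/8 = 56.21484
m₂^(3/2) = 14.98438^(1.5) = 58.00400
g1 = m₃ / m₂^(3/2) = 56.21484 / 58.00400 ≈ 0.969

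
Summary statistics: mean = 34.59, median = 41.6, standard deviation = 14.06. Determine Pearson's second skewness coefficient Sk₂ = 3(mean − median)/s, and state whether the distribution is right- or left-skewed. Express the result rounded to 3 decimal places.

Sk₂ = 3(34.59 − 41.6) / 14.06 = 3 × -7.0100 / 14.06
    = -21.0300 / 14.06 ≈ -1.496
Sk₂ < 0 ⇒ mean < median ⇒ left-skewed (negative skew).

-1.496, left-skewed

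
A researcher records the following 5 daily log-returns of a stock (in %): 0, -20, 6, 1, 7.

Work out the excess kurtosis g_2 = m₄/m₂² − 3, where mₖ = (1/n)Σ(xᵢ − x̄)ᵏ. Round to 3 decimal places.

x̄ = -1.2000
Σ(xᵢ − x̄)² = 478.8000 ⇒ m₂ = 95.76000
Σ(xᵢ − x̄)⁴ = 132153.9360 ⇒ m₄ = 26430.78720
m₂² = 9169.97760
g_2 = m₄/m₂² − 3 = 2.88232 − 3 ≈ -0.118

-0.118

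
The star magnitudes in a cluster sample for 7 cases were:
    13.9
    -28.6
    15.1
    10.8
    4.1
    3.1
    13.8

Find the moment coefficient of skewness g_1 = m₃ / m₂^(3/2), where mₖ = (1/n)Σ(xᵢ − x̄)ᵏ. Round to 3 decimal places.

-1.654

x̄ = (13.9 - 28.6 + 15.1 + 10.8 + 4.1 + 3.1 + 13.8) / 7 = 4.6000
deviations (xᵢ − x̄): 9.3000, -33.2000, 10.5000, 6.2000, -0.5000, -1.5000, 9.2000
Σ(xᵢ − x̄)² = 1424.5600 ⇒ m₂ = 1424.5600/7 = 203.50857
Σ(xᵢ − x̄)³ = -33618.8700 ⇒ m₃ = -33618.8700/7 = -4802.69571
m₂^(3/2) = 203.50857^(1.5) = 2903.18064
g_1 = m₃ / m₂^(3/2) = -4802.69571 / 2903.18064 ≈ -1.654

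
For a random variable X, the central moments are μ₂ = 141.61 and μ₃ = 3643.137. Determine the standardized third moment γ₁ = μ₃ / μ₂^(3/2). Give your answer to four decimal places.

σ = √μ₂ = √141.61 = 11.90000
σ³ = μ₂^(3/2) = 1685.15900
γ₁ = μ₃/σ³ = 3643.137 / 1685.15900 ≈ 2.1619

2.1619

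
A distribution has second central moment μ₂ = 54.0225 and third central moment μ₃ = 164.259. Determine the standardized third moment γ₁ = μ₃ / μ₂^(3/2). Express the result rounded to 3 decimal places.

0.414

σ = √μ₂ = √54.0225 = 7.35000
σ³ = μ₂^(3/2) = 397.06538
γ₁ = μ₃/σ³ = 164.259 / 397.06538 ≈ 0.414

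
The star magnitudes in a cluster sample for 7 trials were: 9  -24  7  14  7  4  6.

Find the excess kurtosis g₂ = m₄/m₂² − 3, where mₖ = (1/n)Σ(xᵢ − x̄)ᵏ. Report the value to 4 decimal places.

1.6305

x̄ = 3.2857
Σ(xᵢ − x̄)² = 927.4286 ⇒ m₂ = 132.48980
Σ(xᵢ − x̄)⁴ = 568974.9621 ⇒ m₄ = 81282.13744
m₂² = 17553.54602
g₂ = m₄/m₂² − 3 = 4.63053 − 3 ≈ 1.6305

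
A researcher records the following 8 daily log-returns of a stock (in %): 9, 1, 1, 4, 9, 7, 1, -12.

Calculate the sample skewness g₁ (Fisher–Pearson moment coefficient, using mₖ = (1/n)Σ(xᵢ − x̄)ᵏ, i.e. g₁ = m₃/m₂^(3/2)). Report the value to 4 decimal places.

x̄ = (9 + 1 + 1 + 4 + 9 + 7 + 1 - 12) / 8 = 2.5000
deviations (xᵢ − x̄): 6.5000, -1.5000, -1.5000, 1.5000, 6.5000, 4.5000, -1.5000, -14.5000
Σ(xᵢ − x̄)² = 324.0000 ⇒ m₂ = 324.0000/8 = 40.50000
Σ(xᵢ − x̄)³ = -2415.0000 ⇒ m₃ = -2415.0000/8 = -301.87500
m₂^(3/2) = 40.50000^(1.5) = 257.74042
g₁ = m₃ / m₂^(3/2) = -301.87500 / 257.74042 ≈ -1.1712

-1.1712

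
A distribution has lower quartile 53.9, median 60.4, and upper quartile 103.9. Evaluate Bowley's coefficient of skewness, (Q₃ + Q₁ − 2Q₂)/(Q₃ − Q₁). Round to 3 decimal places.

0.740

numerator: Q₃ + Q₁ − 2Q₂ = 103.9 + 53.9 − 2×60.4 = 37.0000
denominator: Q₃ − Q₁ = 103.9 − 53.9 = 50.0000
Bowley skewness = 37.0000 / 50.0000 ≈ 0.740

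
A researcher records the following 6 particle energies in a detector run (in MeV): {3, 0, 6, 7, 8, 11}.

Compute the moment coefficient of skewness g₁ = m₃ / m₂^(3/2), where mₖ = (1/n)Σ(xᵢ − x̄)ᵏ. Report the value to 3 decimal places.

x̄ = (3 + 0 + 6 + 7 + 8 + 11) / 6 = 5.8333
deviations (xᵢ − x̄): -2.8333, -5.8333, 0.1667, 1.1667, 2.1667, 5.1667
Σ(xᵢ − x̄)² = 74.8333 ⇒ m₂ = 74.8333/6 = 12.47222
Σ(xᵢ − x̄)³ = -71.5556 ⇒ m₃ = -71.5556/6 = -11.92593
m₂^(3/2) = 12.47222^(1.5) = 44.04694
g₁ = m₃ / m₂^(3/2) = -11.92593 / 44.04694 ≈ -0.271

-0.271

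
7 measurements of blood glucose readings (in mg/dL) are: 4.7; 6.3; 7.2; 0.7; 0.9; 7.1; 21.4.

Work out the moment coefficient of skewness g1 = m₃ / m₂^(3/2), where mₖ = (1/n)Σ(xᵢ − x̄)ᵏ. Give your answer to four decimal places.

1.3839

x̄ = (4.7 + 6.3 + 7.2 + 0.7 + 0.9 + 7.1 + 21.4) / 7 = 6.9000
deviations (xᵢ − x̄): -2.2000, -0.6000, 0.3000, -6.2000, -6.0000, 0.2000, 14.5000
Σ(xᵢ − x̄)² = 290.0200 ⇒ m₂ = 290.0200/7 = 41.43143
Σ(xᵢ − x̄)³ = 2583.4680 ⇒ m₃ = 2583.4680/7 = 369.06686
m₂^(3/2) = 41.43143^(1.5) = 266.68271
g1 = m₃ / m₂^(3/2) = 369.06686 / 266.68271 ≈ 1.3839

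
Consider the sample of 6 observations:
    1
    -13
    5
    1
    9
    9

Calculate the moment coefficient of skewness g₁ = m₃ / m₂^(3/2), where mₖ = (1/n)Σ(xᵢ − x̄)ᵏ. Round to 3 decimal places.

-1.069

x̄ = (1 - 13 + 5 + 1 + 9 + 9) / 6 = 2.0000
deviations (xᵢ − x̄): -1.0000, -15.0000, 3.0000, -1.0000, 7.0000, 7.0000
Σ(xᵢ − x̄)² = 334.0000 ⇒ m₂ = 334.0000/6 = 55.66667
Σ(xᵢ − x̄)³ = -2664.0000 ⇒ m₃ = -2664.0000/6 = -444.00000
m₂^(3/2) = 55.66667^(1.5) = 415.32954
g₁ = m₃ / m₂^(3/2) = -444.00000 / 415.32954 ≈ -1.069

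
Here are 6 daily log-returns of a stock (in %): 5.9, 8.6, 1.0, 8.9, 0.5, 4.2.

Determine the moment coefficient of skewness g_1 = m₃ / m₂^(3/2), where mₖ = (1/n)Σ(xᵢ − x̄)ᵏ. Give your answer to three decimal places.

x̄ = (5.9 + 8.6 + 1.0 + 8.9 + 0.5 + 4.2) / 6 = 4.8500
deviations (xᵢ − x̄): 1.0500, 3.7500, -3.8500, 4.0500, -4.3500, -0.6500
Σ(xᵢ − x̄)² = 65.7350 ⇒ m₂ = 65.7350/6 = 10.95583
Σ(xᵢ − x̄)³ = -19.3320 ⇒ m₃ = -19.3320/6 = -3.22200
m₂^(3/2) = 10.95583^(1.5) = 36.26337
g_1 = m₃ / m₂^(3/2) = -3.22200 / 36.26337 ≈ -0.089

-0.089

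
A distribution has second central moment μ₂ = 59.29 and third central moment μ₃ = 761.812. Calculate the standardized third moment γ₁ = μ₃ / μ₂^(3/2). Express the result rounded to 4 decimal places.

σ = √μ₂ = √59.29 = 7.70000
σ³ = μ₂^(3/2) = 456.53300
γ₁ = μ₃/σ³ = 761.812 / 456.53300 ≈ 1.6687

1.6687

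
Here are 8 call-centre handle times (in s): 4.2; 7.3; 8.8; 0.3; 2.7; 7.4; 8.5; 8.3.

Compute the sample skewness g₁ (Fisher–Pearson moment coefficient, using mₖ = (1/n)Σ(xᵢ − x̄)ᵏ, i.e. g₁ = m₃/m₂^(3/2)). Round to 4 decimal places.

x̄ = (4.2 + 7.3 + 8.8 + 0.3 + 2.7 + 7.4 + 8.5 + 8.3) / 8 = 5.9375
deviations (xᵢ − x̄): -1.7375, 1.3625, 2.8625, -5.6375, -3.2375, 1.4625, 2.5625, 2.3625
Σ(xᵢ − x̄)² = 69.6188 ⇒ m₂ = 69.6188/8 = 8.70234
Σ(xᵢ − x̄)³ = -159.2215 ⇒ m₃ = -159.2215/8 = -19.90269
m₂^(3/2) = 8.70234^(1.5) = 25.67168
g₁ = m₃ / m₂^(3/2) = -19.90269 / 25.67168 ≈ -0.7753

-0.7753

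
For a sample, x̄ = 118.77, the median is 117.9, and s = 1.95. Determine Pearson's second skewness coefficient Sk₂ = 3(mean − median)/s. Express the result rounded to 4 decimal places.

Sk₂ = 3(118.77 − 117.9) / 1.95 = 3 × 0.8700 / 1.95
    = 2.6100 / 1.95 ≈ 1.3385

1.3385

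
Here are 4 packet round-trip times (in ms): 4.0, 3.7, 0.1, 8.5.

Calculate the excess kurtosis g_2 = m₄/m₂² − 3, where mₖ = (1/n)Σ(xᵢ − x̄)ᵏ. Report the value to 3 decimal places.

-0.994

x̄ = 4.0750
Σ(xᵢ − x̄)² = 35.5275 ⇒ m₂ = 8.88187
Σ(xᵢ − x̄)⁴ = 633.0804 ⇒ m₄ = 158.27011
m₂² = 78.88770
g_2 = m₄/m₂² − 3 = 2.00627 − 3 ≈ -0.994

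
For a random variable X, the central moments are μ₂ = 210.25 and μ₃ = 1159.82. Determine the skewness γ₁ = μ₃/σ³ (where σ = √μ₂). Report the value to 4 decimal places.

σ = √μ₂ = √210.25 = 14.50000
σ³ = μ₂^(3/2) = 3048.62500
γ₁ = μ₃/σ³ = 1159.82 / 3048.62500 ≈ 0.3804

0.3804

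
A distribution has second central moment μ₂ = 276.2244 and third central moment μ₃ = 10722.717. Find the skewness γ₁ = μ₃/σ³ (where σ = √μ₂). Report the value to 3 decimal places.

2.336

σ = √μ₂ = √276.2244 = 16.62000
σ³ = μ₂^(3/2) = 4590.84953
γ₁ = μ₃/σ³ = 10722.717 / 4590.84953 ≈ 2.336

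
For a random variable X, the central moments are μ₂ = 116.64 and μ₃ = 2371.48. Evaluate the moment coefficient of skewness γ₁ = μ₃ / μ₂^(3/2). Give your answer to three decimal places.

σ = √μ₂ = √116.64 = 10.80000
σ³ = μ₂^(3/2) = 1259.71200
γ₁ = μ₃/σ³ = 2371.48 / 1259.71200 ≈ 1.883

1.883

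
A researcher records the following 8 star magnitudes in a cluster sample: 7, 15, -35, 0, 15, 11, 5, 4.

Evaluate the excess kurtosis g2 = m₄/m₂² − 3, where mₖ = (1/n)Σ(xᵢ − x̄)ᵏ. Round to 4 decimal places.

x̄ = 2.7500
Σ(xᵢ − x̄)² = 1825.5000 ⇒ m₂ = 228.18750
Σ(xᵢ − x̄)⁴ = 2080884.6563 ⇒ m₄ = 260110.58203
m₂² = 52069.53516
g2 = m₄/m₂² − 3 = 4.99545 − 3 ≈ 1.9954

1.9954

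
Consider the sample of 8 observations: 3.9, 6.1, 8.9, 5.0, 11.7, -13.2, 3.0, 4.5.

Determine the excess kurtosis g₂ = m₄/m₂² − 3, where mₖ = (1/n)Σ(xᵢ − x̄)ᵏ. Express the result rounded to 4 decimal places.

x̄ = 3.7375
Σ(xᵢ − x̄)² = 385.2588 ⇒ m₂ = 48.15734
Σ(xᵢ − x̄)⁴ = 87063.8698 ⇒ m₄ = 10882.98373
m₂² = 2319.12976
g₂ = m₄/m₂² − 3 = 4.69270 − 3 ≈ 1.6927

1.6927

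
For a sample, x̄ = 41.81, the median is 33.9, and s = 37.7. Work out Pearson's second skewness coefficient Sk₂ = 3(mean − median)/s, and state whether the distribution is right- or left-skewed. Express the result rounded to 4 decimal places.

Sk₂ = 3(41.81 − 33.9) / 37.7 = 3 × 7.9100 / 37.7
    = 23.7300 / 37.7 ≈ 0.6294
Sk₂ > 0 ⇒ mean > median ⇒ right-skewed (positive skew).

0.6294, right-skewed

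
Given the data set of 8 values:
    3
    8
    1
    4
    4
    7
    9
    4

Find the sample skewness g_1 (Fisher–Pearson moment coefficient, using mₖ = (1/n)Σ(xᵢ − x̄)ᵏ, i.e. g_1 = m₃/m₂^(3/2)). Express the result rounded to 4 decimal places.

0.1810

x̄ = (3 + 8 + 1 + 4 + 4 + 7 + 9 + 4) / 8 = 5.0000
deviations (xᵢ − x̄): -2.0000, 3.0000, -4.0000, -1.0000, -1.0000, 2.0000, 4.0000, -1.0000
Σ(xᵢ − x̄)² = 52.0000 ⇒ m₂ = 52.0000/8 = 6.50000
Σ(xᵢ − x̄)³ = 24.0000 ⇒ m₃ = 24.0000/8 = 3.00000
m₂^(3/2) = 6.50000^(1.5) = 16.57181
g_1 = m₃ / m₂^(3/2) = 3.00000 / 16.57181 ≈ 0.1810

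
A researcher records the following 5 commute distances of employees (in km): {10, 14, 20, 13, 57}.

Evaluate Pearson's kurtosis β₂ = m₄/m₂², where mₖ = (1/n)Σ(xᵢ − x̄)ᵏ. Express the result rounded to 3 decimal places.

x̄ = 22.8000
Σ(xᵢ − x̄)² = 1514.8000 ⇒ m₂ = 302.96000
Σ(xᵢ − x̄)⁴ = 1410183.3760 ⇒ m₄ = 282036.67520
m₂² = 91784.76160
β₂ = m₄/m₂² = 282036.67520 / 91784.76160 ≈ 3.073

3.073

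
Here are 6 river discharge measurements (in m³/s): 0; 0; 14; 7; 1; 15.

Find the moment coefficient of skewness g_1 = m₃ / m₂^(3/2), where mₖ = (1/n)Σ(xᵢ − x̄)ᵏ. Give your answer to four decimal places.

x̄ = (0 + 0 + 14 + 7 + 1 + 15) / 6 = 6.1667
deviations (xᵢ − x̄): -6.1667, -6.1667, 7.8333, 0.8333, -5.1667, 8.8333
Σ(xᵢ − x̄)² = 242.8333 ⇒ m₂ = 242.8333/6 = 40.47222
Σ(xᵢ − x̄)³ = 563.5556 ⇒ m₃ = 563.5556/6 = 93.92593
m₂^(3/2) = 40.47222^(1.5) = 257.47530
g_1 = m₃ / m₂^(3/2) = 93.92593 / 257.47530 ≈ 0.3648

0.3648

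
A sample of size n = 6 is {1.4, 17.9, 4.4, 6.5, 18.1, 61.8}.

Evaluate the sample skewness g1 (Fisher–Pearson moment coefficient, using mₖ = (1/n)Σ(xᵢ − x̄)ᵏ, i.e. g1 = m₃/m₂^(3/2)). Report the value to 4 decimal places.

1.4173

x̄ = (1.4 + 17.9 + 4.4 + 6.5 + 18.1 + 61.8) / 6 = 18.3500
deviations (xᵢ − x̄): -16.9500, -0.4500, -13.9500, -11.8500, -0.2500, 43.4500
Σ(xᵢ − x̄)² = 2510.4950 ⇒ m₂ = 2510.4950/6 = 418.41583
Σ(xᵢ − x̄)³ = 72780.7680 ⇒ m₃ = 72780.7680/6 = 12130.12800
m₂^(3/2) = 418.41583^(1.5) = 8558.78596
g1 = m₃ / m₂^(3/2) = 12130.12800 / 8558.78596 ≈ 1.4173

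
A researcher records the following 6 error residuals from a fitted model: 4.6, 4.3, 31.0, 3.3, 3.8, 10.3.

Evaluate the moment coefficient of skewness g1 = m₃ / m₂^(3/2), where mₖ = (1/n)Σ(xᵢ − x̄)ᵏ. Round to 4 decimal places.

1.5880

x̄ = (4.6 + 4.3 + 31.0 + 3.3 + 3.8 + 10.3) / 6 = 9.5500
deviations (xᵢ − x̄): -4.9500, -5.2500, 21.4500, -6.2500, -5.7500, 0.7500
Σ(xᵢ − x̄)² = 584.8550 ⇒ m₂ = 584.8550/6 = 97.47583
Σ(xᵢ − x̄)³ = 9169.3800 ⇒ m₃ = 9169.3800/6 = 1528.23000
m₂^(3/2) = 97.47583^(1.5) = 962.37744
g1 = m₃ / m₂^(3/2) = 1528.23000 / 962.37744 ≈ 1.5880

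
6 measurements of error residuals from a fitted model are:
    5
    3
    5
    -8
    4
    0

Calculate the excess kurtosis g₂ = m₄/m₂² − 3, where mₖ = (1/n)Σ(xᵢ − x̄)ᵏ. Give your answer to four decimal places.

0.2359

x̄ = 1.5000
Σ(xᵢ − x̄)² = 125.5000 ⇒ m₂ = 20.91667
Σ(xᵢ − x̄)⁴ = 8494.3750 ⇒ m₄ = 1415.72917
m₂² = 437.50694
g₂ = m₄/m₂² − 3 = 3.23590 − 3 ≈ 0.2359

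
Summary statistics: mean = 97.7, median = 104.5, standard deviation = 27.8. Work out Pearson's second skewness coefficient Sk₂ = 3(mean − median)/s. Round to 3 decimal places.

-0.734

Sk₂ = 3(97.7 − 104.5) / 27.8 = 3 × -6.8000 / 27.8
    = -20.4000 / 27.8 ≈ -0.734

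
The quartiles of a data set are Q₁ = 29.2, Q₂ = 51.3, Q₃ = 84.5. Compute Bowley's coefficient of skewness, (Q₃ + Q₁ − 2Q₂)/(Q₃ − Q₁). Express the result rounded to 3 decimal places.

0.201

numerator: Q₃ + Q₁ − 2Q₂ = 84.5 + 29.2 − 2×51.3 = 11.1000
denominator: Q₃ − Q₁ = 84.5 − 29.2 = 55.3000
Bowley skewness = 11.1000 / 55.3000 ≈ 0.201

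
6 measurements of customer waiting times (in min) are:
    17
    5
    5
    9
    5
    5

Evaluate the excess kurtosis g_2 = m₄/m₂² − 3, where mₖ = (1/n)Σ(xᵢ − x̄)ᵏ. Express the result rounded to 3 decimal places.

0.397

x̄ = 7.6667
Σ(xᵢ − x̄)² = 117.3333 ⇒ m₂ = 19.55556
Σ(xᵢ − x̄)⁴ = 7793.7778 ⇒ m₄ = 1298.96296
m₂² = 382.41975
g_2 = m₄/m₂² − 3 = 3.39669 − 3 ≈ 0.397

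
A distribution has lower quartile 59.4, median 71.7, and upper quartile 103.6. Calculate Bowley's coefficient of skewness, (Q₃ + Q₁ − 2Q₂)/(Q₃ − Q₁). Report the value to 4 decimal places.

numerator: Q₃ + Q₁ − 2Q₂ = 103.6 + 59.4 − 2×71.7 = 19.6000
denominator: Q₃ − Q₁ = 103.6 − 59.4 = 44.2000
Bowley skewness = 19.6000 / 44.2000 ≈ 0.4434

0.4434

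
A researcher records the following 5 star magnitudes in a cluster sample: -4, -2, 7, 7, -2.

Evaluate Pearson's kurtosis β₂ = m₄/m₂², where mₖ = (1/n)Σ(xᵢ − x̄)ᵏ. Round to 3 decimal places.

1.216

x̄ = 1.2000
Σ(xᵢ − x̄)² = 114.8000 ⇒ m₂ = 22.96000
Σ(xᵢ − x̄)⁴ = 3204.1760 ⇒ m₄ = 640.83520
m₂² = 527.16160
β₂ = m₄/m₂² = 640.83520 / 527.16160 ≈ 1.216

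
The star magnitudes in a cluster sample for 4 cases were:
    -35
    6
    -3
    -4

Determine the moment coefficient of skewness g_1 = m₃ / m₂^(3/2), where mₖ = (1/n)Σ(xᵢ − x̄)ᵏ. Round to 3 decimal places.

-0.929

x̄ = (-35 + 6 - 3 - 4) / 4 = -9.0000
deviations (xᵢ − x̄): -26.0000, 15.0000, 6.0000, 5.0000
Σ(xᵢ − x̄)² = 962.0000 ⇒ m₂ = 962.0000/4 = 240.50000
Σ(xᵢ − x̄)³ = -13860.0000 ⇒ m₃ = -13860.0000/4 = -3465.00000
m₂^(3/2) = 240.50000^(1.5) = 3729.68901
g_1 = m₃ / m₂^(3/2) = -3465.00000 / 3729.68901 ≈ -0.929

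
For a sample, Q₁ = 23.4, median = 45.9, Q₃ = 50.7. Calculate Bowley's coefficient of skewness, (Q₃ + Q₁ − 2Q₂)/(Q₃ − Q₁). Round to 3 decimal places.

-0.648

numerator: Q₃ + Q₁ − 2Q₂ = 50.7 + 23.4 − 2×45.9 = -17.7000
denominator: Q₃ − Q₁ = 50.7 − 23.4 = 27.3000
Bowley skewness = -17.7000 / 27.3000 ≈ -0.648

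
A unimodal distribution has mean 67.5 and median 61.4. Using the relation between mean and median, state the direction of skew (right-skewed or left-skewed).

right-skewed

mean − median = 67.5 − 61.4 = 6.1
mean > median ⇒ the longer tail is on the right ⇒ right-skewed (positively skewed).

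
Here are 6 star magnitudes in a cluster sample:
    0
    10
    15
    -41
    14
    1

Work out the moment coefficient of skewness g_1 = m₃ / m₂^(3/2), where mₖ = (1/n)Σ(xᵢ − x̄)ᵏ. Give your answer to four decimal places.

x̄ = (0 + 10 + 15 - 41 + 14 + 1) / 6 = -0.1667
deviations (xᵢ − x̄): 0.1667, 10.1667, 15.1667, -40.8333, 14.1667, 1.1667
Σ(xᵢ − x̄)² = 2202.8333 ⇒ m₂ = 2202.8333/6 = 367.13889
Σ(xᵢ − x̄)³ = -60699.5556 ⇒ m₃ = -60699.5556/6 = -10116.59259
m₂^(3/2) = 367.13889^(1.5) = 7034.70004
g_1 = m₃ / m₂^(3/2) = -10116.59259 / 7034.70004 ≈ -1.4381

-1.4381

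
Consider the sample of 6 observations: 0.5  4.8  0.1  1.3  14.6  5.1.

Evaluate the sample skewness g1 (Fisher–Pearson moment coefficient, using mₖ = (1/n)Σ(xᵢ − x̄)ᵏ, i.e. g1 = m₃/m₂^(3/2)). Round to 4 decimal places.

1.2149

x̄ = (0.5 + 4.8 + 0.1 + 1.3 + 14.6 + 5.1) / 6 = 4.4000
deviations (xᵢ − x̄): -3.9000, 0.4000, -4.3000, -3.1000, 10.2000, 0.7000
Σ(xᵢ − x̄)² = 148.0000 ⇒ m₂ = 148.0000/6 = 24.66667
Σ(xᵢ − x̄)³ = 892.9980 ⇒ m₃ = 892.9980/6 = 148.83300
m₂^(3/2) = 24.66667^(1.5) = 122.50835
g1 = m₃ / m₂^(3/2) = 148.83300 / 122.50835 ≈ 1.2149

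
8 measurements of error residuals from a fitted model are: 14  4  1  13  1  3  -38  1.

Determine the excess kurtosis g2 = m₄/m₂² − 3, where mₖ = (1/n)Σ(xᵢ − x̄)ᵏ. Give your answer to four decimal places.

2.0448

x̄ = -0.1250
Σ(xᵢ − x̄)² = 1836.8750 ⇒ m₂ = 229.60938
Σ(xᵢ − x̄)⁴ = 2127706.7129 ⇒ m₄ = 265963.33911
m₂² = 52720.46509
g2 = m₄/m₂² − 3 = 5.04478 − 3 ≈ 2.0448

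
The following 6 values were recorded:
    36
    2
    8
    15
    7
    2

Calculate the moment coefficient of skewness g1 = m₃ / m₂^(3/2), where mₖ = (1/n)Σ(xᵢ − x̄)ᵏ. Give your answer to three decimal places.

1.290

x̄ = (36 + 2 + 8 + 15 + 7 + 2) / 6 = 11.6667
deviations (xᵢ − x̄): 24.3333, -9.6667, -3.6667, 3.3333, -4.6667, -9.6667
Σ(xᵢ − x̄)² = 825.3333 ⇒ m₂ = 825.3333/6 = 137.55556
Σ(xᵢ − x̄)³ = 12487.5556 ⇒ m₃ = 12487.5556/6 = 2081.25926
m₂^(3/2) = 137.55556^(1.5) = 1613.30769
g1 = m₃ / m₂^(3/2) = 2081.25926 / 1613.30769 ≈ 1.290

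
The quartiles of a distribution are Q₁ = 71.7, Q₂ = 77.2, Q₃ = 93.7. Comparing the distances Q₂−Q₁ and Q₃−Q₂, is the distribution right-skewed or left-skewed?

Q₂ − Q₁ = 5.5;  Q₃ − Q₂ = 16.5
Q₃ − Q₂ > Q₂ − Q₁ ⇒ the upper half is more spread out ⇒ right-skewed.

right-skewed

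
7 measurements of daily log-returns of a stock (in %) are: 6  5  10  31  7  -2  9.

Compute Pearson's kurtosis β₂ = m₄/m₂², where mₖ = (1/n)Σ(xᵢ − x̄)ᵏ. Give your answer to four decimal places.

4.0813

x̄ = 9.4286
Σ(xᵢ − x̄)² = 633.7143 ⇒ m₂ = 90.53061
Σ(xᵢ − x̄)⁴ = 234146.0875 ⇒ m₄ = 33449.44107
m₂² = 8195.79175
β₂ = m₄/m₂² = 33449.44107 / 8195.79175 ≈ 4.0813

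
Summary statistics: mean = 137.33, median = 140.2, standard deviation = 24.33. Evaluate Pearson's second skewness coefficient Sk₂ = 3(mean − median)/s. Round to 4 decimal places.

-0.3539

Sk₂ = 3(137.33 − 140.2) / 24.33 = 3 × -2.8700 / 24.33
    = -8.6100 / 24.33 ≈ -0.3539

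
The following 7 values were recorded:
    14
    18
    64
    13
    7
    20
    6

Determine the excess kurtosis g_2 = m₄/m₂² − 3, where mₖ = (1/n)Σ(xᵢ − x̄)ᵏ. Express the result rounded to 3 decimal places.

x̄ = 20.2857
Σ(xᵢ − x̄)² = 2389.4286 ⇒ m₂ = 341.34694
Σ(xᵢ − x̄)⁴ = 3728898.1866 ⇒ m₄ = 532699.74094
m₂² = 116517.73261
g_2 = m₄/m₂² − 3 = 4.57183 − 3 ≈ 1.572

1.572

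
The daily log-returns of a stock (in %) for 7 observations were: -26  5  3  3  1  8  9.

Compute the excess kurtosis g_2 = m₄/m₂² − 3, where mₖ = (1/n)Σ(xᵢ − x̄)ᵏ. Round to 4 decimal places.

1.6642

x̄ = 0.4286
Σ(xᵢ − x̄)² = 863.7143 ⇒ m₂ = 123.38776
Σ(xᵢ − x̄)⁴ = 497067.8426 ⇒ m₄ = 71009.69180
m₂² = 15224.53811
g_2 = m₄/m₂² − 3 = 4.66416 − 3 ≈ 1.6642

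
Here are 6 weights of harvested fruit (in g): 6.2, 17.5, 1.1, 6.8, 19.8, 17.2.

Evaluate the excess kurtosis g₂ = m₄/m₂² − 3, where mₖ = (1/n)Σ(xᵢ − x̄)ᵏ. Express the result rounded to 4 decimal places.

-1.6294

x̄ = 11.4333
Σ(xᵢ − x̄)² = 295.6933 ⇒ m₂ = 49.28222
Σ(xᵢ − x̄)⁴ = 19973.0304 ⇒ m₄ = 3328.83841
m₂² = 2428.73743
g₂ = m₄/m₂² − 3 = 1.37060 − 3 ≈ -1.6294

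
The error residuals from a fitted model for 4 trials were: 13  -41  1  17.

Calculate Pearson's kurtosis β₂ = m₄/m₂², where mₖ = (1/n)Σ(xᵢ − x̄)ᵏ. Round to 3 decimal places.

x̄ = -2.5000
Σ(xᵢ − x̄)² = 2115.0000 ⇒ m₂ = 528.75000
Σ(xᵢ − x̄)⁴ = 2399525.2500 ⇒ m₄ = 599881.31250
m₂² = 279576.56250
β₂ = m₄/m₂² = 599881.31250 / 279576.56250 ≈ 2.146

2.146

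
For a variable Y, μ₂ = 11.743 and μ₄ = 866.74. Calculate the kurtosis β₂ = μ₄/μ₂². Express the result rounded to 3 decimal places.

μ₂² = 11.743² = 137.89805
μ₄/μ₂² = 866.74 / 137.89805 = 6.28537
β₂ ≈ 6.285

6.285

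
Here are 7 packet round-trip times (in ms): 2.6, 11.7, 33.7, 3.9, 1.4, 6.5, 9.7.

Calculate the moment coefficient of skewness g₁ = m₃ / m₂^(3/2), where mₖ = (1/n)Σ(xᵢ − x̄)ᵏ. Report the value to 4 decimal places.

1.5898

x̄ = (2.6 + 11.7 + 33.7 + 3.9 + 1.4 + 6.5 + 9.7) / 7 = 9.9286
deviations (xᵢ − x̄): -7.3286, 1.7714, 23.7714, -6.0286, -8.5286, -3.4286, -0.2286
Σ(xᵢ − x̄)² = 742.8143 ⇒ m₂ = 742.8143/7 = 106.11633
Σ(xᵢ − x̄)³ = 12164.9800 ⇒ m₃ = 12164.9800/7 = 1737.85429
m₂^(3/2) = 106.11633^(1.5) = 1093.13377
g₁ = m₃ / m₂^(3/2) = 1737.85429 / 1093.13377 ≈ 1.5898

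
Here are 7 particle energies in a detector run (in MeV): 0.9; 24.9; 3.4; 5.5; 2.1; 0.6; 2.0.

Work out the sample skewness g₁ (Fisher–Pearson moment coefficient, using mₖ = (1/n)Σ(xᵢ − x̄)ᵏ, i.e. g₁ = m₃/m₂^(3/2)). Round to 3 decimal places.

x̄ = (0.9 + 24.9 + 3.4 + 5.5 + 2.1 + 0.6 + 2.0) / 7 = 5.6286
deviations (xᵢ − x̄): -4.7286, 19.2714, -2.2286, -0.1286, -3.5286, -5.0286, -3.6286
Σ(xᵢ − x̄)² = 449.6343 ⇒ m₂ = 449.6343/7 = 64.23347
Σ(xᵢ − x̄)³ = 6821.5138 ⇒ m₃ = 6821.5138/7 = 974.50197
m₂^(3/2) = 64.23347^(1.5) = 514.80419
g₁ = m₃ / m₂^(3/2) = 974.50197 / 514.80419 ≈ 1.893

1.893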